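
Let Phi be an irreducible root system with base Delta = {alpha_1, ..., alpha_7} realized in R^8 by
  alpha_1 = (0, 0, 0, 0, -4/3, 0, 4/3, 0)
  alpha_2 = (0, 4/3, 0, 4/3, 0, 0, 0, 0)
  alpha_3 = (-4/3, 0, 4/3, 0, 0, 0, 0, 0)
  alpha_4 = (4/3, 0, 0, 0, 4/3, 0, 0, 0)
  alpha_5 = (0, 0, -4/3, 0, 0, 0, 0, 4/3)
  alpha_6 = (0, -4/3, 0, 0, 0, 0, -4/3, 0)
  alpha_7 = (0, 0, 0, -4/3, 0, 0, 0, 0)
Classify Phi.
Compute the Cartan integers a_ij = 2(alpha_i, alpha_j)/(alpha_j, alpha_j); the resulting 7x7 Cartan matrix is
[[2, 0, 0, -1, 0, -1, 0], [0, 2, 0, 0, 0, -1, -2], [0, 0, 2, -1, -1, 0, 0], [-1, 0, -1, 2, 0, 0, 0], [0, 0, -1, 0, 2, 0, 0], [-1, -1, 0, 0, 0, 2, 0], [0, -1, 0, 0, 0, 0, 2]].
The roots have two lengths (squared-length ratio 2:1); the short ones are alpha_{7}. The associated Dynkin diagram is a chain of 7 nodes with a double edge at one end; the terminal node there is the unique short simple root (B_7), so the type is B_7 (the algebra so(15)).

B_7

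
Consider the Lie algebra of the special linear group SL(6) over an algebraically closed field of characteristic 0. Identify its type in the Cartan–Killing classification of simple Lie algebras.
This is sl(6), which has dimension 6^2 - 1 = 35 and rank 6 - 1 = 5 (a Cartan subalgebra is the diagonal traceless matrices). In the classification of classical Lie algebras, the special linear algebra sl(n+1) has type A_n; here n = 5, so the Dynkin diagram is a chain of 5 nodes with single edges (A_5). Hence the type is A_5.

A5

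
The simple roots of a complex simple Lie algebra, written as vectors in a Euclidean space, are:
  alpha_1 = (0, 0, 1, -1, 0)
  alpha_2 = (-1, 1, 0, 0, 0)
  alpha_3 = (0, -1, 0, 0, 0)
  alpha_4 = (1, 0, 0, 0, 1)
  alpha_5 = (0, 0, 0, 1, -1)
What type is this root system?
Compute the Cartan integers a_ij = 2(alpha_i, alpha_j)/(alpha_j, alpha_j); the resulting 5x5 Cartan matrix is
[[2, 0, 0, 0, -1], [0, 2, -2, -1, 0], [0, -1, 2, 0, 0], [0, -1, 0, 2, -1], [-1, 0, 0, -1, 2]].
The roots have two lengths (squared-length ratio 2:1); the short ones are alpha_{3}. The associated Dynkin diagram is a chain of 5 nodes with a double edge at one end; the terminal node there is the unique short simple root (B_5), so the type is B_5 (the algebra so(11)).

B5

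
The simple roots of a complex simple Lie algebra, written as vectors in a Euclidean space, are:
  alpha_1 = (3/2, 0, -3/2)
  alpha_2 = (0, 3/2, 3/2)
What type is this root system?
type A_2

Compute the Cartan integers a_ij = 2(alpha_i, alpha_j)/(alpha_j, alpha_j); the resulting 2x2 Cartan matrix is
[[2, -1], [-1, 2]].
All simple roots have the same length, so the diagram is simply laced. The associated Dynkin diagram is a chain of 2 nodes with single edges (A_2), so the type is A_2 (the algebra sl(3)).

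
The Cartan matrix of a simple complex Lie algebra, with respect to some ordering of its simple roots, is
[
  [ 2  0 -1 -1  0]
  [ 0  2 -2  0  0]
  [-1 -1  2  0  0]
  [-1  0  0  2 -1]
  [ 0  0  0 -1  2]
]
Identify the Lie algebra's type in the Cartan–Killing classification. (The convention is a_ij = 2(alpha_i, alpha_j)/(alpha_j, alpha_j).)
C5

The matrix has rank 5 with 2's on the diagonal. Reading the off-diagonal entries as Dynkin edges (a single edge where a_ij = a_ji = -1; a double or triple edge where a_ij * a_ji = 2 or 3), the diagram is a chain of 5 nodes with a double edge at one end; the terminal node there is the unique long simple root (C_5). One simple-root ordering that puts it in standard form is (alpha_5, alpha_4, alpha_1, alpha_3, alpha_2). So the algebra is type C_5, i.e. sp(10).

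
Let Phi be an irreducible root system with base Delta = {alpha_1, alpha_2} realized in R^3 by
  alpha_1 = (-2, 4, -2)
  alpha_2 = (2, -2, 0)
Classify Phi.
Compute the Cartan integers a_ij = 2(alpha_i, alpha_j)/(alpha_j, alpha_j); the resulting 2x2 Cartan matrix is
[[2, -3], [-1, 2]].
The roots have two lengths (squared-length ratio 3:1); the short ones are alpha_{2}. The associated Dynkin diagram is two nodes joined by a triple edge (G_2), so the type is G_2.

G2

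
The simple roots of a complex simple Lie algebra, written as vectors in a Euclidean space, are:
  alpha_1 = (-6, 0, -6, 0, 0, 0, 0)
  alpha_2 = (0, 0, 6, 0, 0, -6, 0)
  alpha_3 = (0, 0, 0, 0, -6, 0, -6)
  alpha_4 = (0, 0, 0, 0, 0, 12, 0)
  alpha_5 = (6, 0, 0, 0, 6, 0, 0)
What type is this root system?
Compute the Cartan integers a_ij = 2(alpha_i, alpha_j)/(alpha_j, alpha_j); the resulting 5x5 Cartan matrix is
[[2, -1, 0, 0, -1], [-1, 2, 0, -1, 0], [0, 0, 2, 0, -1], [0, -2, 0, 2, 0], [-1, 0, -1, 0, 2]].
The roots have two lengths (squared-length ratio 2:1); the short ones are alpha_{1,2,3,5}. The associated Dynkin diagram is a chain of 5 nodes with a double edge at one end; the terminal node there is the unique long simple root (C_5), so the type is C_5 (the algebra sp(10)).

C_5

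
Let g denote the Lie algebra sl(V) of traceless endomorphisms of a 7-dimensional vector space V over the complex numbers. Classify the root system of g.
A_6

This is sl(7), which has dimension 7^2 - 1 = 48 and rank 7 - 1 = 6 (a Cartan subalgebra is the diagonal traceless matrices). In the classification of classical Lie algebras, the special linear algebra sl(n+1) has type A_n; here n = 6, so the Dynkin diagram is a chain of 6 nodes with single edges (A_6). Hence the type is A_6.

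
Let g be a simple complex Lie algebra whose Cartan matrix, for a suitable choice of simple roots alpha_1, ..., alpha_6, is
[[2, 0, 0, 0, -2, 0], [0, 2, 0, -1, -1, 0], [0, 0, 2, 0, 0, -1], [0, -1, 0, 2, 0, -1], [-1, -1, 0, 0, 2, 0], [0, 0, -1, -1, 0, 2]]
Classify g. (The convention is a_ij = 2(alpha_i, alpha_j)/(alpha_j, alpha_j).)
type C_6

The matrix has rank 6 with 2's on the diagonal. Reading the off-diagonal entries as Dynkin edges (a single edge where a_ij = a_ji = -1; a double or triple edge where a_ij * a_ji = 2 or 3), the diagram is a chain of 6 nodes with a double edge at one end; the terminal node there is the unique long simple root (C_6). One simple-root ordering that puts it in standard form is (alpha_3, alpha_6, alpha_4, alpha_2, alpha_5, alpha_1). So the algebra is type C_6, i.e. sp(12).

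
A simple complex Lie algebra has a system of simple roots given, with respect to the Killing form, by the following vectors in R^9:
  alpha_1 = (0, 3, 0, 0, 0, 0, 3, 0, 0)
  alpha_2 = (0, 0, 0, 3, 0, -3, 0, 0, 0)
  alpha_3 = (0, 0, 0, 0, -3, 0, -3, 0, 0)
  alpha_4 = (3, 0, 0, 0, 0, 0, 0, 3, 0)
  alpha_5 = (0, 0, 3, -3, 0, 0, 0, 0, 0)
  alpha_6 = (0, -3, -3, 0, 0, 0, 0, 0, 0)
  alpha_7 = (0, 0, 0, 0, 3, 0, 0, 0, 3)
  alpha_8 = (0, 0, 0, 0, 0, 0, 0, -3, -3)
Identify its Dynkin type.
A8

Compute the Cartan integers a_ij = 2(alpha_i, alpha_j)/(alpha_j, alpha_j); the resulting 8x8 Cartan matrix is
[[2, 0, -1, 0, 0, -1, 0, 0], [0, 2, 0, 0, -1, 0, 0, 0], [-1, 0, 2, 0, 0, 0, -1, 0], [0, 0, 0, 2, 0, 0, 0, -1], [0, -1, 0, 0, 2, -1, 0, 0], [-1, 0, 0, 0, -1, 2, 0, 0], [0, 0, -1, 0, 0, 0, 2, -1], [0, 0, 0, -1, 0, 0, -1, 2]].
All simple roots have the same length, so the diagram is simply laced. The associated Dynkin diagram is a chain of 8 nodes with single edges (A_8), so the type is A_8 (the algebra sl(9)).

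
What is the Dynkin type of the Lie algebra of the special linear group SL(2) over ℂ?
This is sl(2), which has dimension 2^2 - 1 = 3 and rank 2 - 1 = 1 (a Cartan subalgebra is the diagonal traceless matrices). In the classification of classical Lie algebras, the special linear algebra sl(n+1) has type A_n; here n = 1, so the Dynkin diagram is a chain of 1 nodes with single edges (A_1). Hence the type is A_1.

A_1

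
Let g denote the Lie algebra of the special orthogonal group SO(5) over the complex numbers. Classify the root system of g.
This is so(5) with 5 odd, which has dimension 5(5-1)/2 = 10 and rank (5-1)/2 = 2. In the classification of classical Lie algebras, the orthogonal algebra so(2n+1) in an odd number of variables has type B_n; here n = 2, so the Dynkin diagram is a chain of 2 nodes with a double edge at one end; the terminal node there is the unique short simple root (B_2). Hence the type is B_2.

B_2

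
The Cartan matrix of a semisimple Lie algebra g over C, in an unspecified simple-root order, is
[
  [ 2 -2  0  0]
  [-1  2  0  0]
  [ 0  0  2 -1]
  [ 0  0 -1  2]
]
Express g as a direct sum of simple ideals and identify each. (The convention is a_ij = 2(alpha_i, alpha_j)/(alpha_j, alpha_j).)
type A_2 ⊕ type B_2

The diagram associated to this matrix has two connected components: the simple roots {alpha_3, alpha_4} form a chain of 2 nodes with single edges (A_2), and {alpha_1, alpha_2} form a chain of 2 nodes with a double edge at one end; the terminal node there is the unique short simple root (B_2). A semisimple Lie algebra decomposes uniquely as the direct sum of simple ideals, one per connected component of its Dynkin diagram, so g ≅ A_2 ⊕ B_2 (dimension 8 + 10 = 18).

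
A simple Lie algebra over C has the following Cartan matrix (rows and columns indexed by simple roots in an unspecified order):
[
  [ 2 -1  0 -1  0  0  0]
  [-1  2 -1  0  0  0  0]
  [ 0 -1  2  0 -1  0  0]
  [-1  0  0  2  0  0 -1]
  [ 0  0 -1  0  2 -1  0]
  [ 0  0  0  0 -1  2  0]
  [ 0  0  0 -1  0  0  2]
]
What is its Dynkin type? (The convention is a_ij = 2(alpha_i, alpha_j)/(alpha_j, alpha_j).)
The matrix has rank 7 with 2's on the diagonal. Reading the off-diagonal entries as Dynkin edges (a single edge where a_ij = a_ji = -1; a double or triple edge where a_ij * a_ji = 2 or 3), the diagram is a chain of 7 nodes with single edges (A_7). One simple-root ordering that puts it in standard form is (alpha_6, alpha_5, alpha_3, alpha_2, alpha_1, alpha_4, alpha_7). So the algebra is type A_7, i.e. sl(8).

A_7 (sl(8))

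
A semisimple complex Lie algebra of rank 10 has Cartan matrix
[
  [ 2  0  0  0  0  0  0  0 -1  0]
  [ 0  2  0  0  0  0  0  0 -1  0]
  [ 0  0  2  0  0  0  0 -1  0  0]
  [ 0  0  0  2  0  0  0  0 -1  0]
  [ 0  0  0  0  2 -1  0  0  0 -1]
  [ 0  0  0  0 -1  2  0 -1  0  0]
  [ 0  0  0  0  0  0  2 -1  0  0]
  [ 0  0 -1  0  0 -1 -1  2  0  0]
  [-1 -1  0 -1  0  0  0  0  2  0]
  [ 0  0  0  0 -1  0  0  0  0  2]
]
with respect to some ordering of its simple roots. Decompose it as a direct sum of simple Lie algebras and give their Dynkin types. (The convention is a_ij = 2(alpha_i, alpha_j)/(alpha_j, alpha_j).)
type D_4 + type D_6

The diagram associated to this matrix has two connected components: the simple roots {alpha_1, alpha_2, alpha_4, alpha_9} form a chain of 2 nodes with a fork of two nodes at one end (D_4), and {alpha_3, alpha_5, alpha_6, alpha_7, alpha_8, alpha_10} form a chain of 4 nodes with a fork of two nodes at one end (D_6). A semisimple Lie algebra decomposes uniquely as the direct sum of simple ideals, one per connected component of its Dynkin diagram, so g ≅ D_4 ⊕ D_6 (dimension 28 + 66 = 94).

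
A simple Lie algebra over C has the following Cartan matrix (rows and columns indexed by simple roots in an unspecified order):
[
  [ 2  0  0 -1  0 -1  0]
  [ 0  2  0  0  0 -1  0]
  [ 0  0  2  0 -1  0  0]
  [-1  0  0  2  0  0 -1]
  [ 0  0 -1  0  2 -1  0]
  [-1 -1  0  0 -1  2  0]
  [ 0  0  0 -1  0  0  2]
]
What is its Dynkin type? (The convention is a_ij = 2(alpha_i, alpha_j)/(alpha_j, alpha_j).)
type E_7

The matrix has rank 7 with 2's on the diagonal. Reading the off-diagonal entries as Dynkin edges (a single edge where a_ij = a_ji = -1; a double or triple edge where a_ij * a_ji = 2 or 3), the diagram is a chain of 6 nodes with one extra node attached to the third node from one end (E_7). One simple-root ordering that puts it in standard form is (alpha_3, alpha_2, alpha_5, alpha_6, alpha_1, alpha_4, alpha_7). So the algebra is type E_7.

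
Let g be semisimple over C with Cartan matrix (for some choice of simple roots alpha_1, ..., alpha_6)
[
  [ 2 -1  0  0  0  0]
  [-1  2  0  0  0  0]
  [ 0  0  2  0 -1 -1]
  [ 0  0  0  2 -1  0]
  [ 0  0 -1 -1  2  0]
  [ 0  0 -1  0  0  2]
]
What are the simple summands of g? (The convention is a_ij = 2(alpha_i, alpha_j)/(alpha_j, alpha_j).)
A_2 ⊕ A_4

The diagram associated to this matrix has two connected components: the simple roots {alpha_1, alpha_2} form a chain of 2 nodes with single edges (A_2), and {alpha_3, alpha_4, alpha_5, alpha_6} form a chain of 4 nodes with single edges (A_4). A semisimple Lie algebra decomposes uniquely as the direct sum of simple ideals, one per connected component of its Dynkin diagram, so g ≅ A_2 ⊕ A_4 (dimension 8 + 24 = 32).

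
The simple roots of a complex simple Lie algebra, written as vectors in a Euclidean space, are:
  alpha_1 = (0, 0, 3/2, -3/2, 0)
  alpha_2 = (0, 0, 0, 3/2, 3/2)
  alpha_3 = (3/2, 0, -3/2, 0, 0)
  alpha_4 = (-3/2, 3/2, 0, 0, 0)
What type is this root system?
A_4

Compute the Cartan integers a_ij = 2(alpha_i, alpha_j)/(alpha_j, alpha_j); the resulting 4x4 Cartan matrix is
[[2, -1, -1, 0], [-1, 2, 0, 0], [-1, 0, 2, -1], [0, 0, -1, 2]].
All simple roots have the same length, so the diagram is simply laced. The associated Dynkin diagram is a chain of 4 nodes with single edges (A_4), so the type is A_4 (the algebra sl(5)).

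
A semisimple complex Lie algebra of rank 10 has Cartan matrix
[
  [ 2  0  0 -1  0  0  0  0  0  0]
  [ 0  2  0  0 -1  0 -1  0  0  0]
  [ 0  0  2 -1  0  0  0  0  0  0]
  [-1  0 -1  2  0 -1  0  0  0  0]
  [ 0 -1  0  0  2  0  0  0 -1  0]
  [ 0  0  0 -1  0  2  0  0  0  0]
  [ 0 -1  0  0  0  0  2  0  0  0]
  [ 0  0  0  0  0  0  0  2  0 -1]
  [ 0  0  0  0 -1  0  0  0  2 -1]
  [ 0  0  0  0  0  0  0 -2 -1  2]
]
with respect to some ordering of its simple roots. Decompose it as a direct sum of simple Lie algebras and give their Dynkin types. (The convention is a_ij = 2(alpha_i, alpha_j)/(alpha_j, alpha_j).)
The diagram associated to this matrix has two connected components: the simple roots {alpha_2, alpha_5, alpha_7, alpha_8, alpha_9, alpha_10} form a chain of 6 nodes with a double edge at one end; the terminal node there is the unique short simple root (B_6), and {alpha_1, alpha_3, alpha_4, alpha_6} form a chain of 2 nodes with a fork of two nodes at one end (D_4). A semisimple Lie algebra decomposes uniquely as the direct sum of simple ideals, one per connected component of its Dynkin diagram, so g ≅ B_6 ⊕ D_4 (dimension 78 + 28 = 106).

type B_6 ⊕ type D_4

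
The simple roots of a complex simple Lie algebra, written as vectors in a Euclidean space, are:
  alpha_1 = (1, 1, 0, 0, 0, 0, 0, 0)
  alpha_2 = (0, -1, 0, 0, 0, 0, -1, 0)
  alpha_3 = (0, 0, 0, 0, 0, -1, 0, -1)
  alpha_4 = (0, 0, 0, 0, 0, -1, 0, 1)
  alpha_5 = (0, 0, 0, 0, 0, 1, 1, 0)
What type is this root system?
Compute the Cartan integers a_ij = 2(alpha_i, alpha_j)/(alpha_j, alpha_j); the resulting 5x5 Cartan matrix is
[[2, -1, 0, 0, 0], [-1, 2, 0, 0, -1], [0, 0, 2, 0, -1], [0, 0, 0, 2, -1], [0, -1, -1, -1, 2]].
All simple roots have the same length, so the diagram is simply laced. The associated Dynkin diagram is a chain of 3 nodes with a fork of two nodes at one end (D_5), so the type is D_5 (the algebra so(10)).

D_5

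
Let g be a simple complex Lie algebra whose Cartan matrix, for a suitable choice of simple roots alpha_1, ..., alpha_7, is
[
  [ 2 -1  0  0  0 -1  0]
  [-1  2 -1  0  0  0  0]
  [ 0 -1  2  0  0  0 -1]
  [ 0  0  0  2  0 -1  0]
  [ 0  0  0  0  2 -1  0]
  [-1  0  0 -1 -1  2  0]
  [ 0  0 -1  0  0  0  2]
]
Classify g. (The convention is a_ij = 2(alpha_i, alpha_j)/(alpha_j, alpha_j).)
The matrix has rank 7 with 2's on the diagonal. Reading the off-diagonal entries as Dynkin edges (a single edge where a_ij = a_ji = -1; a double or triple edge where a_ij * a_ji = 2 or 3), the diagram is a chain of 5 nodes with a fork of two nodes at one end (D_7). One simple-root ordering that puts it in standard form is (alpha_7, alpha_3, alpha_2, alpha_1, alpha_6, alpha_5, alpha_4). So the algebra is type D_7, i.e. so(14).

D_7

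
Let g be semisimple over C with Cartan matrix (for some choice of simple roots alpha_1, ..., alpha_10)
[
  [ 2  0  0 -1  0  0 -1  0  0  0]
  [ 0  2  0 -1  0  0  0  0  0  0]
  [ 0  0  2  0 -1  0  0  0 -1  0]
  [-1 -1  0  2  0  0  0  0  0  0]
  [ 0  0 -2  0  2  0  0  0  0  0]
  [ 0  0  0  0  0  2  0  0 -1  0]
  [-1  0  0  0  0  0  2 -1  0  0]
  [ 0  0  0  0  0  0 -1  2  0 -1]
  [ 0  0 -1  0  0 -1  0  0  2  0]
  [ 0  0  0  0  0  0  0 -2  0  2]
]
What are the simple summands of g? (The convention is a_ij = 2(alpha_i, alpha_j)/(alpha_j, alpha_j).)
C_4 (sp(8)) ⊕ C_6 (sp(12))

The diagram associated to this matrix has two connected components: the simple roots {alpha_3, alpha_5, alpha_6, alpha_9} form a chain of 4 nodes with a double edge at one end; the terminal node there is the unique long simple root (C_4), and {alpha_1, alpha_2, alpha_4, alpha_7, alpha_8, alpha_10} form a chain of 6 nodes with a double edge at one end; the terminal node there is the unique long simple root (C_6). A semisimple Lie algebra decomposes uniquely as the direct sum of simple ideals, one per connected component of its Dynkin diagram, so g ≅ C_4 ⊕ C_6 (dimension 36 + 78 = 114).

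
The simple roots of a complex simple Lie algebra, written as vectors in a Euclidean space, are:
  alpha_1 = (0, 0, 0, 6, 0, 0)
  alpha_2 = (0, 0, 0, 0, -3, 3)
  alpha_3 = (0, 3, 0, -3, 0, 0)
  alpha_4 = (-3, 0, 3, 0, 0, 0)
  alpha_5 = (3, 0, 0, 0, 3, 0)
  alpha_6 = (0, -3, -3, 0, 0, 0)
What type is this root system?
C6

Compute the Cartan integers a_ij = 2(alpha_i, alpha_j)/(alpha_j, alpha_j); the resulting 6x6 Cartan matrix is
[[2, 0, -2, 0, 0, 0], [0, 2, 0, 0, -1, 0], [-1, 0, 2, 0, 0, -1], [0, 0, 0, 2, -1, -1], [0, -1, 0, -1, 2, 0], [0, 0, -1, -1, 0, 2]].
The roots have two lengths (squared-length ratio 2:1); the short ones are alpha_{2,3,4,5,6}. The associated Dynkin diagram is a chain of 6 nodes with a double edge at one end; the terminal node there is the unique long simple root (C_6), so the type is C_6 (the algebra sp(12)).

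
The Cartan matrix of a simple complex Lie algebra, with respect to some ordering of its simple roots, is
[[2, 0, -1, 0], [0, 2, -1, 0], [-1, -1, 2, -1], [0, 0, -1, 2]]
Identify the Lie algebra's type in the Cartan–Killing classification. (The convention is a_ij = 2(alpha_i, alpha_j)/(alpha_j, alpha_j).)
D_4

The matrix has rank 4 with 2's on the diagonal. Reading the off-diagonal entries as Dynkin edges (a single edge where a_ij = a_ji = -1; a double or triple edge where a_ij * a_ji = 2 or 3), the diagram is a chain of 2 nodes with a fork of two nodes at one end (D_4). One simple-root ordering that puts it in standard form is (alpha_2, alpha_3, alpha_1, alpha_4). So the algebra is type D_4, i.e. so(8).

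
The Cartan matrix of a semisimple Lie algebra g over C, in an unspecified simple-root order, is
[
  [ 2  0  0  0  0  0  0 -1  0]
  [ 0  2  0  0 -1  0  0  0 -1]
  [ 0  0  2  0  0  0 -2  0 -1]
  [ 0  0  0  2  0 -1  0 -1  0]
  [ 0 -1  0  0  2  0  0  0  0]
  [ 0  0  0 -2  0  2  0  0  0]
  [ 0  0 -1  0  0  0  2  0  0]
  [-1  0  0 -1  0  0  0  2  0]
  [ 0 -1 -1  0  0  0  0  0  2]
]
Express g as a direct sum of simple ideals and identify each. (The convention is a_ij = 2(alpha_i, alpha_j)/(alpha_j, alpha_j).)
type B_5 + type C_4

The diagram associated to this matrix has two connected components: the simple roots {alpha_2, alpha_3, alpha_5, alpha_7, alpha_9} form a chain of 5 nodes with a double edge at one end; the terminal node there is the unique short simple root (B_5), and {alpha_1, alpha_4, alpha_6, alpha_8} form a chain of 4 nodes with a double edge at one end; the terminal node there is the unique long simple root (C_4). A semisimple Lie algebra decomposes uniquely as the direct sum of simple ideals, one per connected component of its Dynkin diagram, so g ≅ B_5 ⊕ C_4 (dimension 55 + 36 = 91).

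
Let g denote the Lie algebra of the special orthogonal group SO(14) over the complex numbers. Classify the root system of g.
D_7

This is so(14) with 14 even, which has dimension 14(14-1)/2 = 91 and rank 14/2 = 7. In the classification of classical Lie algebras, the orthogonal algebra so(2n) in an even number of variables has type D_n; here n = 7, so the Dynkin diagram is a chain of 5 nodes with a fork of two nodes at one end (D_7). Hence the type is D_7.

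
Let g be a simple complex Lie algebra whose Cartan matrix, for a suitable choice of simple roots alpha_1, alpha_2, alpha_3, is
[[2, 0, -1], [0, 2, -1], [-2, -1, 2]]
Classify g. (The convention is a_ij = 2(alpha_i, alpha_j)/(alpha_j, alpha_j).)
The matrix has rank 3 with 2's on the diagonal. Reading the off-diagonal entries as Dynkin edges (a single edge where a_ij = a_ji = -1; a double or triple edge where a_ij * a_ji = 2 or 3), the diagram is a chain of 3 nodes with a double edge at one end; the terminal node there is the unique short simple root (B_3). One simple-root ordering that puts it in standard form is (alpha_2, alpha_3, alpha_1). So the algebra is type B_3, i.e. so(7).

B_3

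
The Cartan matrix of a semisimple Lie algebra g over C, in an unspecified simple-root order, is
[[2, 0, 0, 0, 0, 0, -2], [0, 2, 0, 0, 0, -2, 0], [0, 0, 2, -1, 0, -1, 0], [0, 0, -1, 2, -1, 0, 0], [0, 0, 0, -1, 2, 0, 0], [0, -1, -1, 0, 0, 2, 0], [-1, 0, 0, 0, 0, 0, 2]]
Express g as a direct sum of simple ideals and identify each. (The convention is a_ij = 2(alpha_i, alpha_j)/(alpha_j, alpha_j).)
B_2 (so(5)) + C_5 (sp(10))

The diagram associated to this matrix has two connected components: the simple roots {alpha_1, alpha_7} form a chain of 2 nodes with a double edge at one end; the terminal node there is the unique short simple root (B_2), and {alpha_2, alpha_3, alpha_4, alpha_5, alpha_6} form a chain of 5 nodes with a double edge at one end; the terminal node there is the unique long simple root (C_5). A semisimple Lie algebra decomposes uniquely as the direct sum of simple ideals, one per connected component of its Dynkin diagram, so g ≅ B_2 ⊕ C_5 (dimension 10 + 55 = 65).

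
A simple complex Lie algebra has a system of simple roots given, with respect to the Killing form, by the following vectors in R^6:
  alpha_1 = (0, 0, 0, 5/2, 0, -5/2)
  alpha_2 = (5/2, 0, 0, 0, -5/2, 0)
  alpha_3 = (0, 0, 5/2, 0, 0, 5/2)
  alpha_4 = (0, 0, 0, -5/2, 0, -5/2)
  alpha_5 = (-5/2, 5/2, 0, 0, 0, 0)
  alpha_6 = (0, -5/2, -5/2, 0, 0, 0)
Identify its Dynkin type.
Compute the Cartan integers a_ij = 2(alpha_i, alpha_j)/(alpha_j, alpha_j); the resulting 6x6 Cartan matrix is
[[2, 0, -1, 0, 0, 0], [0, 2, 0, 0, -1, 0], [-1, 0, 2, -1, 0, -1], [0, 0, -1, 2, 0, 0], [0, -1, 0, 0, 2, -1], [0, 0, -1, 0, -1, 2]].
All simple roots have the same length, so the diagram is simply laced. The associated Dynkin diagram is a chain of 4 nodes with a fork of two nodes at one end (D_6), so the type is D_6 (the algebra so(12)).

type D_6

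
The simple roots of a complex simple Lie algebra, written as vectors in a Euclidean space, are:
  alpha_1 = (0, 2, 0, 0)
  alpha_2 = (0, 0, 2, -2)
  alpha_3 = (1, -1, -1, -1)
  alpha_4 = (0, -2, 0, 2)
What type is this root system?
Compute the Cartan integers a_ij = 2(alpha_i, alpha_j)/(alpha_j, alpha_j); the resulting 4x4 Cartan matrix is
[[2, 0, -1, -1], [0, 2, 0, -1], [-1, 0, 2, 0], [-2, -1, 0, 2]].
The roots have two lengths (squared-length ratio 2:1); the short ones are alpha_{1,3}. The associated Dynkin diagram is a chain of 4 nodes with a double edge between the middle two (F_4), so the type is F_4.

F_4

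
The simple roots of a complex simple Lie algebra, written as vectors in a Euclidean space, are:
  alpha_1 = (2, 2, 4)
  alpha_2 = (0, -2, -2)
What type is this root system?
G2

Compute the Cartan integers a_ij = 2(alpha_i, alpha_j)/(alpha_j, alpha_j); the resulting 2x2 Cartan matrix is
[[2, -3], [-1, 2]].
The roots have two lengths (squared-length ratio 3:1); the short ones are alpha_{2}. The associated Dynkin diagram is two nodes joined by a triple edge (G_2), so the type is G_2.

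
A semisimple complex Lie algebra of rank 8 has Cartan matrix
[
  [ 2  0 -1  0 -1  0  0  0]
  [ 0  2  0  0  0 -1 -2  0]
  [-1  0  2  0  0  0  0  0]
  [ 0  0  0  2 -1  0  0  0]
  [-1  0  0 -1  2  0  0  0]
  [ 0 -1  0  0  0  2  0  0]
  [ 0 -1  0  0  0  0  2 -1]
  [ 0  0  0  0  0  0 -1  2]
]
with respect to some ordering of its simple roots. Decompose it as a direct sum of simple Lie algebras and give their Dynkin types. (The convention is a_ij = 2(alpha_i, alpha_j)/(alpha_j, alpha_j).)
type A_4 ⊕ type F_4

The diagram associated to this matrix has two connected components: the simple roots {alpha_1, alpha_3, alpha_4, alpha_5} form a chain of 4 nodes with single edges (A_4), and {alpha_2, alpha_6, alpha_7, alpha_8} form a chain of 4 nodes with a double edge between the middle two (F_4). A semisimple Lie algebra decomposes uniquely as the direct sum of simple ideals, one per connected component of its Dynkin diagram, so g ≅ A_4 ⊕ F_4 (dimension 24 + 52 = 76).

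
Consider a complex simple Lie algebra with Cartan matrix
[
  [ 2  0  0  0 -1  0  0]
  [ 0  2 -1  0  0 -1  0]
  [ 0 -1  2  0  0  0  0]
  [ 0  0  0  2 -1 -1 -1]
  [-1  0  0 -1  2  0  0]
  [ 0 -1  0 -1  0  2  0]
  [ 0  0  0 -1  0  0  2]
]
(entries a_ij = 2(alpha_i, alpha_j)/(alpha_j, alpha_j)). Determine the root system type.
The matrix has rank 7 with 2's on the diagonal. Reading the off-diagonal entries as Dynkin edges (a single edge where a_ij = a_ji = -1; a double or triple edge where a_ij * a_ji = 2 or 3), the diagram is a chain of 6 nodes with one extra node attached to the third node from one end (E_7). One simple-root ordering that puts it in standard form is (alpha_1, alpha_7, alpha_5, alpha_4, alpha_6, alpha_2, alpha_3). So the algebra is type E_7.

type E_7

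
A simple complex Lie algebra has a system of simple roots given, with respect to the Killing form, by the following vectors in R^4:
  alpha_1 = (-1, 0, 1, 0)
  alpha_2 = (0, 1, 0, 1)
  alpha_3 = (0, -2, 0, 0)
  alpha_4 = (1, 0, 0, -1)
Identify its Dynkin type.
Compute the Cartan integers a_ij = 2(alpha_i, alpha_j)/(alpha_j, alpha_j); the resulting 4x4 Cartan matrix is
[[2, 0, 0, -1], [0, 2, -1, -1], [0, -2, 2, 0], [-1, -1, 0, 2]].
The roots have two lengths (squared-length ratio 2:1); the short ones are alpha_{1,2,4}. The associated Dynkin diagram is a chain of 4 nodes with a double edge at one end; the terminal node there is the unique long simple root (C_4), so the type is C_4 (the algebra sp(8)).

C4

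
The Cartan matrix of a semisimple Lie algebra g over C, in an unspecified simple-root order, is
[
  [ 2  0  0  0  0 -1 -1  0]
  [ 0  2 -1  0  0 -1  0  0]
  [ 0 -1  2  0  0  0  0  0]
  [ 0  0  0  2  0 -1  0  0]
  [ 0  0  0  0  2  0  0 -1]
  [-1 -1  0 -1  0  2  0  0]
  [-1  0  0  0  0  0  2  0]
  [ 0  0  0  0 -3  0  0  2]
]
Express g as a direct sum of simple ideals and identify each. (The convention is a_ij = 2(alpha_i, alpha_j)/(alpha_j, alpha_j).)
The diagram associated to this matrix has two connected components: the simple roots {alpha_1, alpha_2, alpha_3, alpha_4, alpha_6, alpha_7} form a chain of 5 nodes with one extra node attached to the third node from one end (E_6), and {alpha_5, alpha_8} form two nodes joined by a triple edge (G_2). A semisimple Lie algebra decomposes uniquely as the direct sum of simple ideals, one per connected component of its Dynkin diagram, so g ≅ E_6 ⊕ G_2 (dimension 78 + 14 = 92).

E_6 + G_2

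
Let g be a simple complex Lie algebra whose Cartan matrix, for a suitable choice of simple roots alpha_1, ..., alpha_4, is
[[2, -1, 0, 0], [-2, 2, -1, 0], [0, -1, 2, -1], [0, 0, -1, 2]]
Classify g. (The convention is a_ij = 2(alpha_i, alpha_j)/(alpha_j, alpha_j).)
The matrix has rank 4 with 2's on the diagonal. Reading the off-diagonal entries as Dynkin edges (a single edge where a_ij = a_ji = -1; a double or triple edge where a_ij * a_ji = 2 or 3), the diagram is a chain of 4 nodes with a double edge at one end; the terminal node there is the unique short simple root (B_4). One simple-root ordering that puts it in standard form is (alpha_4, alpha_3, alpha_2, alpha_1). So the algebra is type B_4, i.e. so(9).

type B_4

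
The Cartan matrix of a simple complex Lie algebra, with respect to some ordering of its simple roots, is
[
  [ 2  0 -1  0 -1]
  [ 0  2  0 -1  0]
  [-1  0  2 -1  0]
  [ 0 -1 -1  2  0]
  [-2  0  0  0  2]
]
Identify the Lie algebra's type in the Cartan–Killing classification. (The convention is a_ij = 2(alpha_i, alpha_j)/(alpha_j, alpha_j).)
C_5 (sp(10))

The matrix has rank 5 with 2's on the diagonal. Reading the off-diagonal entries as Dynkin edges (a single edge where a_ij = a_ji = -1; a double or triple edge where a_ij * a_ji = 2 or 3), the diagram is a chain of 5 nodes with a double edge at one end; the terminal node there is the unique long simple root (C_5). One simple-root ordering that puts it in standard form is (alpha_2, alpha_4, alpha_3, alpha_1, alpha_5). So the algebra is type C_5, i.e. sp(10).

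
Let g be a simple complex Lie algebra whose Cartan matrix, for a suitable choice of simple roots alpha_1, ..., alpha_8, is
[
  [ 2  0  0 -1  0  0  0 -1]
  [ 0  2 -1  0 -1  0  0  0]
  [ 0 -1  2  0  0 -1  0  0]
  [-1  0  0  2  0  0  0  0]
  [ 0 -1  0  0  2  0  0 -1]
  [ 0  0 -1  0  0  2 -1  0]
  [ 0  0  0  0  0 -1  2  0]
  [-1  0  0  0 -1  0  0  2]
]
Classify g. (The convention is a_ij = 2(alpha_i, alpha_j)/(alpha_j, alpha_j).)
A_8 (sl(9))

The matrix has rank 8 with 2's on the diagonal. Reading the off-diagonal entries as Dynkin edges (a single edge where a_ij = a_ji = -1; a double or triple edge where a_ij * a_ji = 2 or 3), the diagram is a chain of 8 nodes with single edges (A_8). One simple-root ordering that puts it in standard form is (alpha_4, alpha_1, alpha_8, alpha_5, alpha_2, alpha_3, alpha_6, alpha_7). So the algebra is type A_8, i.e. sl(9).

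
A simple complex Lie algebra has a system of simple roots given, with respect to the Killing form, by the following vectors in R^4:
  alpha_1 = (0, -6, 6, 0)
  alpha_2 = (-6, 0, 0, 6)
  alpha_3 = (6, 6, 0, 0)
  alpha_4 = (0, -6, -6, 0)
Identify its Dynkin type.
Compute the Cartan integers a_ij = 2(alpha_i, alpha_j)/(alpha_j, alpha_j); the resulting 4x4 Cartan matrix is
[[2, 0, -1, 0], [0, 2, -1, 0], [-1, -1, 2, -1], [0, 0, -1, 2]].
All simple roots have the same length, so the diagram is simply laced. The associated Dynkin diagram is a chain of 2 nodes with a fork of two nodes at one end (D_4), so the type is D_4 (the algebra so(8)).

type D_4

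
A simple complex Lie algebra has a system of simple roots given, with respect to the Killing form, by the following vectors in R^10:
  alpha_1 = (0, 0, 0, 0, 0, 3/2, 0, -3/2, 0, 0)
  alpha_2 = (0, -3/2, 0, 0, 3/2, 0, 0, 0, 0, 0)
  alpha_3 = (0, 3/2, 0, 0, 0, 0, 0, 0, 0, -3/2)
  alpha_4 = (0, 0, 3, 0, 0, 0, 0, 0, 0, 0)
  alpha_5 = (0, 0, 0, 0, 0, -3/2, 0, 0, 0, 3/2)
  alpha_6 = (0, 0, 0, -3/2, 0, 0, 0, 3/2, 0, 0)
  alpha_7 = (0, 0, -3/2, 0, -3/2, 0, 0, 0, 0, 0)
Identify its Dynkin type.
Compute the Cartan integers a_ij = 2(alpha_i, alpha_j)/(alpha_j, alpha_j); the resulting 7x7 Cartan matrix is
[[2, 0, 0, 0, -1, -1, 0], [0, 2, -1, 0, 0, 0, -1], [0, -1, 2, 0, -1, 0, 0], [0, 0, 0, 2, 0, 0, -2], [-1, 0, -1, 0, 2, 0, 0], [-1, 0, 0, 0, 0, 2, 0], [0, -1, 0, -1, 0, 0, 2]].
The roots have two lengths (squared-length ratio 2:1); the short ones are alpha_{1,2,3,5,6,7}. The associated Dynkin diagram is a chain of 7 nodes with a double edge at one end; the terminal node there is the unique long simple root (C_7), so the type is C_7 (the algebra sp(14)).

type C_7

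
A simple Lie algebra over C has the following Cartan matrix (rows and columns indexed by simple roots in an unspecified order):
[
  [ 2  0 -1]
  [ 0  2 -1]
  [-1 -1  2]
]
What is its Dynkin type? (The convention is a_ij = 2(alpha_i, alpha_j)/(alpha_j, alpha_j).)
The matrix has rank 3 with 2's on the diagonal. Reading the off-diagonal entries as Dynkin edges (a single edge where a_ij = a_ji = -1; a double or triple edge where a_ij * a_ji = 2 or 3), the diagram is a chain of 3 nodes with single edges (A_3). One simple-root ordering that puts it in standard form is (alpha_2, alpha_3, alpha_1). So the algebra is type A_3, i.e. sl(4).

A3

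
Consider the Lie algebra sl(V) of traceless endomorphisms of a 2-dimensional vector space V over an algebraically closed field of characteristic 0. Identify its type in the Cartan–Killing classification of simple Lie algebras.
This is sl(2), which has dimension 2^2 - 1 = 3 and rank 2 - 1 = 1 (a Cartan subalgebra is the diagonal traceless matrices). In the classification of classical Lie algebras, the special linear algebra sl(n+1) has type A_n; here n = 1, so the Dynkin diagram is a chain of 1 nodes with single edges (A_1). Hence the type is A_1.

A1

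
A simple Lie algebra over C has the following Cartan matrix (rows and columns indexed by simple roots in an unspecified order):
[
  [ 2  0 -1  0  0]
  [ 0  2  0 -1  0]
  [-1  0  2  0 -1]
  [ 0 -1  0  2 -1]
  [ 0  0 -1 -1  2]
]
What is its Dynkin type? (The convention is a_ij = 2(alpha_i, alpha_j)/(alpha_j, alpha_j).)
A5

The matrix has rank 5 with 2's on the diagonal. Reading the off-diagonal entries as Dynkin edges (a single edge where a_ij = a_ji = -1; a double or triple edge where a_ij * a_ji = 2 or 3), the diagram is a chain of 5 nodes with single edges (A_5). One simple-root ordering that puts it in standard form is (alpha_1, alpha_3, alpha_5, alpha_4, alpha_2). So the algebra is type A_5, i.e. sl(6).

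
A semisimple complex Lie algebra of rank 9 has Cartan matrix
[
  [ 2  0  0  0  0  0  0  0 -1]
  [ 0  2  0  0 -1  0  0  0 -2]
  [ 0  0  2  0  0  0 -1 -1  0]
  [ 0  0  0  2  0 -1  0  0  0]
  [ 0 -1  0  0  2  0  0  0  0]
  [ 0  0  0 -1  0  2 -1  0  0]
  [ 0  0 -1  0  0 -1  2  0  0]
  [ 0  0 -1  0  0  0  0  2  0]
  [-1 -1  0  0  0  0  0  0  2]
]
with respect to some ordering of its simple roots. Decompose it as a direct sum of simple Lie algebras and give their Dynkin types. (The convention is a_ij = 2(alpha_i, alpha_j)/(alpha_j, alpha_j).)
The diagram associated to this matrix has two connected components: the simple roots {alpha_3, alpha_4, alpha_6, alpha_7, alpha_8} form a chain of 5 nodes with single edges (A_5), and {alpha_1, alpha_2, alpha_5, alpha_9} form a chain of 4 nodes with a double edge between the middle two (F_4). A semisimple Lie algebra decomposes uniquely as the direct sum of simple ideals, one per connected component of its Dynkin diagram, so g ≅ A_5 ⊕ F_4 (dimension 35 + 52 = 87).

A_5 ⊕ F_4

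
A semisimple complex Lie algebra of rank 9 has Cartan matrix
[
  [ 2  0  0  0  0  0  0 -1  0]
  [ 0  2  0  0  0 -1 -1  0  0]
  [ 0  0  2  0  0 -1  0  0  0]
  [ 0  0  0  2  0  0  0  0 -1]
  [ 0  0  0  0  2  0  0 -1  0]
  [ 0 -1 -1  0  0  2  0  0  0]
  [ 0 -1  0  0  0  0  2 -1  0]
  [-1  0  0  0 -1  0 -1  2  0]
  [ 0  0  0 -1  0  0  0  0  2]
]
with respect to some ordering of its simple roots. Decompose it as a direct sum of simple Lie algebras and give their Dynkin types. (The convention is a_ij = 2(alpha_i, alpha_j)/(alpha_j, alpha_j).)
type A_2 + type D_7

The diagram associated to this matrix has two connected components: the simple roots {alpha_4, alpha_9} form a chain of 2 nodes with single edges (A_2), and {alpha_1, alpha_2, alpha_3, alpha_5, alpha_6, alpha_7, alpha_8} form a chain of 5 nodes with a fork of two nodes at one end (D_7). A semisimple Lie algebra decomposes uniquely as the direct sum of simple ideals, one per connected component of its Dynkin diagram, so g ≅ A_2 ⊕ D_7 (dimension 8 + 91 = 99).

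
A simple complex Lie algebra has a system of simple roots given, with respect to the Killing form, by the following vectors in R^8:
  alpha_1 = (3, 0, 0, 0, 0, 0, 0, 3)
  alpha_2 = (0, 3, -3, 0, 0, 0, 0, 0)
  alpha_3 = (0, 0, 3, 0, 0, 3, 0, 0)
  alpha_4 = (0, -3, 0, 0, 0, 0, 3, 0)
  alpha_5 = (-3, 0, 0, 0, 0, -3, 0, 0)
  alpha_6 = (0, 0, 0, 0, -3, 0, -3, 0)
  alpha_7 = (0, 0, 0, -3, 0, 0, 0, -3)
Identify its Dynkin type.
Compute the Cartan integers a_ij = 2(alpha_i, alpha_j)/(alpha_j, alpha_j); the resulting 7x7 Cartan matrix is
[[2, 0, 0, 0, -1, 0, -1], [0, 2, -1, -1, 0, 0, 0], [0, -1, 2, 0, -1, 0, 0], [0, -1, 0, 2, 0, -1, 0], [-1, 0, -1, 0, 2, 0, 0], [0, 0, 0, -1, 0, 2, 0], [-1, 0, 0, 0, 0, 0, 2]].
All simple roots have the same length, so the diagram is simply laced. The associated Dynkin diagram is a chain of 7 nodes with single edges (A_7), so the type is A_7 (the algebra sl(8)).

A_7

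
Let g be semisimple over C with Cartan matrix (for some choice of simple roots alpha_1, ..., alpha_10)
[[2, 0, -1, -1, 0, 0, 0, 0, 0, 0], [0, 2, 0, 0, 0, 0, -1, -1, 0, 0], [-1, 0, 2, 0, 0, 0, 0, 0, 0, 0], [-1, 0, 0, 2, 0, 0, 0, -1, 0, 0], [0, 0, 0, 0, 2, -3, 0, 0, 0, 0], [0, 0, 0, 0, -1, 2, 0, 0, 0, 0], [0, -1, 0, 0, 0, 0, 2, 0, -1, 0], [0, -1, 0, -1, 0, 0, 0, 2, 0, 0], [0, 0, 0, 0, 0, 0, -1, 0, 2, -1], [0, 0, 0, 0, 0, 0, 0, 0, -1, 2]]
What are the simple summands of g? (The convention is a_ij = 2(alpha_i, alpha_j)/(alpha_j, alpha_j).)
The diagram associated to this matrix has two connected components: the simple roots {alpha_1, alpha_2, alpha_3, alpha_4, alpha_7, alpha_8, alpha_9, alpha_10} form a chain of 8 nodes with single edges (A_8), and {alpha_5, alpha_6} form two nodes joined by a triple edge (G_2). A semisimple Lie algebra decomposes uniquely as the direct sum of simple ideals, one per connected component of its Dynkin diagram, so g ≅ A_8 ⊕ G_2 (dimension 80 + 14 = 94).

A_8 + G_2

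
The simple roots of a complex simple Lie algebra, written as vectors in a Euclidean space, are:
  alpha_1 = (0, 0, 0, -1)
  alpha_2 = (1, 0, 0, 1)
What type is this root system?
Compute the Cartan integers a_ij = 2(alpha_i, alpha_j)/(alpha_j, alpha_j); the resulting 2x2 Cartan matrix is
[[2, -1], [-2, 2]].
The roots have two lengths (squared-length ratio 2:1); the short ones are alpha_{1}. The associated Dynkin diagram is a chain of 2 nodes with a double edge at one end; the terminal node there is the unique short simple root (B_2), so the type is B_2 (the algebra so(5)).

B2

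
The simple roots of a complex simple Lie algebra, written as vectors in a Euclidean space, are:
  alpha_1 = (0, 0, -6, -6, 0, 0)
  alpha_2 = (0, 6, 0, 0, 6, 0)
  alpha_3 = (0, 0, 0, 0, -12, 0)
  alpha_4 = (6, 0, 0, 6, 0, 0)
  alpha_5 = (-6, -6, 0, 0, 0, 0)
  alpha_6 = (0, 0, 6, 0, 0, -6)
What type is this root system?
C_6

Compute the Cartan integers a_ij = 2(alpha_i, alpha_j)/(alpha_j, alpha_j); the resulting 6x6 Cartan matrix is
[[2, 0, 0, -1, 0, -1], [0, 2, -1, 0, -1, 0], [0, -2, 2, 0, 0, 0], [-1, 0, 0, 2, -1, 0], [0, -1, 0, -1, 2, 0], [-1, 0, 0, 0, 0, 2]].
The roots have two lengths (squared-length ratio 2:1); the short ones are alpha_{1,2,4,5,6}. The associated Dynkin diagram is a chain of 6 nodes with a double edge at one end; the terminal node there is the unique long simple root (C_6), so the type is C_6 (the algebra sp(12)).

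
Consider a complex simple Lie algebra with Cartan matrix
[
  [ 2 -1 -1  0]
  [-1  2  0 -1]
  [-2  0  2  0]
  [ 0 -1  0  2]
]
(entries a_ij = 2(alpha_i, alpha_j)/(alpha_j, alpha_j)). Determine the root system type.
The matrix has rank 4 with 2's on the diagonal. Reading the off-diagonal entries as Dynkin edges (a single edge where a_ij = a_ji = -1; a double or triple edge where a_ij * a_ji = 2 or 3), the diagram is a chain of 4 nodes with a double edge at one end; the terminal node there is the unique long simple root (C_4). One simple-root ordering that puts it in standard form is (alpha_4, alpha_2, alpha_1, alpha_3). So the algebra is type C_4, i.e. sp(8).

C_4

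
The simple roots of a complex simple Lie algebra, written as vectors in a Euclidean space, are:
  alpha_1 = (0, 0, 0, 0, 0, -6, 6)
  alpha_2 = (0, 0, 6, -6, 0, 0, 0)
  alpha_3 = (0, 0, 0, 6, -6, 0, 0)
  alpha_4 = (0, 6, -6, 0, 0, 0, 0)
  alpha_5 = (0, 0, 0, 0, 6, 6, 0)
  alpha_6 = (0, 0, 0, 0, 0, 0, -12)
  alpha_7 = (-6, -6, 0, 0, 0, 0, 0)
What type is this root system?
Compute the Cartan integers a_ij = 2(alpha_i, alpha_j)/(alpha_j, alpha_j); the resulting 7x7 Cartan matrix is
[[2, 0, 0, 0, -1, -1, 0], [0, 2, -1, -1, 0, 0, 0], [0, -1, 2, 0, -1, 0, 0], [0, -1, 0, 2, 0, 0, -1], [-1, 0, -1, 0, 2, 0, 0], [-2, 0, 0, 0, 0, 2, 0], [0, 0, 0, -1, 0, 0, 2]].
The roots have two lengths (squared-length ratio 2:1); the short ones are alpha_{1,2,3,4,5,7}. The associated Dynkin diagram is a chain of 7 nodes with a double edge at one end; the terminal node there is the unique long simple root (C_7), so the type is C_7 (the algebra sp(14)).

C_7 (sp(14))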